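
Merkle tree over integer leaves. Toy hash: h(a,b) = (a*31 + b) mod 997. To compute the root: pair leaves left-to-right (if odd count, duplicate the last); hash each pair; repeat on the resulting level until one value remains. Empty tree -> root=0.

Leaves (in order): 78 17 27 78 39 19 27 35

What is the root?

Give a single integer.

Answer: 582

Derivation:
L0: [78, 17, 27, 78, 39, 19, 27, 35]
L1: h(78,17)=(78*31+17)%997=441 h(27,78)=(27*31+78)%997=915 h(39,19)=(39*31+19)%997=231 h(27,35)=(27*31+35)%997=872 -> [441, 915, 231, 872]
L2: h(441,915)=(441*31+915)%997=628 h(231,872)=(231*31+872)%997=57 -> [628, 57]
L3: h(628,57)=(628*31+57)%997=582 -> [582]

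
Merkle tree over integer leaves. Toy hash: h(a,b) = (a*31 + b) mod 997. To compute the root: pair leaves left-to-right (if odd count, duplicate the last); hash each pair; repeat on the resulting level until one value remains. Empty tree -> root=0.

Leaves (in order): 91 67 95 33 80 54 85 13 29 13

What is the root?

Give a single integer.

Answer: 297

Derivation:
L0: [91, 67, 95, 33, 80, 54, 85, 13, 29, 13]
L1: h(91,67)=(91*31+67)%997=894 h(95,33)=(95*31+33)%997=984 h(80,54)=(80*31+54)%997=540 h(85,13)=(85*31+13)%997=654 h(29,13)=(29*31+13)%997=912 -> [894, 984, 540, 654, 912]
L2: h(894,984)=(894*31+984)%997=782 h(540,654)=(540*31+654)%997=445 h(912,912)=(912*31+912)%997=271 -> [782, 445, 271]
L3: h(782,445)=(782*31+445)%997=759 h(271,271)=(271*31+271)%997=696 -> [759, 696]
L4: h(759,696)=(759*31+696)%997=297 -> [297]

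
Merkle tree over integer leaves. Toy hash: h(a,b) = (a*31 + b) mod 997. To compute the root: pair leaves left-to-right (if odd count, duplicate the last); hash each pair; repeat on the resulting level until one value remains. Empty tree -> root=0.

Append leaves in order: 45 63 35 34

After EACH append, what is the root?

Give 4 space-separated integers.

After append 45 (leaves=[45]):
  L0: [45]
  root=45
After append 63 (leaves=[45, 63]):
  L0: [45, 63]
  L1: h(45,63)=(45*31+63)%997=461 -> [461]
  root=461
After append 35 (leaves=[45, 63, 35]):
  L0: [45, 63, 35]
  L1: h(45,63)=(45*31+63)%997=461 h(35,35)=(35*31+35)%997=123 -> [461, 123]
  L2: h(461,123)=(461*31+123)%997=456 -> [456]
  root=456
After append 34 (leaves=[45, 63, 35, 34]):
  L0: [45, 63, 35, 34]
  L1: h(45,63)=(45*31+63)%997=461 h(35,34)=(35*31+34)%997=122 -> [461, 122]
  L2: h(461,122)=(461*31+122)%997=455 -> [455]
  root=455

Answer: 45 461 456 455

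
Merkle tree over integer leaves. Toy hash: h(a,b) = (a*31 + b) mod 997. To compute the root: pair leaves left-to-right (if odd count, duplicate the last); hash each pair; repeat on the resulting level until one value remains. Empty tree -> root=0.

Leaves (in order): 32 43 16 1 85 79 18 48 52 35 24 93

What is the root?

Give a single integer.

Answer: 965

Derivation:
L0: [32, 43, 16, 1, 85, 79, 18, 48, 52, 35, 24, 93]
L1: h(32,43)=(32*31+43)%997=38 h(16,1)=(16*31+1)%997=497 h(85,79)=(85*31+79)%997=720 h(18,48)=(18*31+48)%997=606 h(52,35)=(52*31+35)%997=650 h(24,93)=(24*31+93)%997=837 -> [38, 497, 720, 606, 650, 837]
L2: h(38,497)=(38*31+497)%997=678 h(720,606)=(720*31+606)%997=992 h(650,837)=(650*31+837)%997=50 -> [678, 992, 50]
L3: h(678,992)=(678*31+992)%997=76 h(50,50)=(50*31+50)%997=603 -> [76, 603]
L4: h(76,603)=(76*31+603)%997=965 -> [965]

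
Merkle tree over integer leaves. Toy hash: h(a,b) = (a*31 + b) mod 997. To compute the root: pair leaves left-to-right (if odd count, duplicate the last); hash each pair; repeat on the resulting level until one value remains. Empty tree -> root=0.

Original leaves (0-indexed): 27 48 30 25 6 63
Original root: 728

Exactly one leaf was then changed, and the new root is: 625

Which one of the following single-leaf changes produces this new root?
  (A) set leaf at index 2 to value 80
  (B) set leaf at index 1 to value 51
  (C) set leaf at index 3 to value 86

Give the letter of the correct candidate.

Original leaves: [27, 48, 30, 25, 6, 63]
Target new root: 625
Try each candidate change and compute the resulting root:
Candidate A: set leaf[2] = 80 -> leaves = [27, 48, 80, 25, 6, 63]
  L0: [27, 48, 80, 25, 6, 63]
  L1: h(27,48)=(27*31+48)%997=885 h(80,25)=(80*31+25)%997=511 h(6,63)=(6*31+63)%997=249 -> [885, 511, 249]
  L2: h(885,511)=(885*31+511)%997=30 h(249,249)=(249*31+249)%997=989 -> [30, 989]
  L3: h(30,989)=(30*31+989)%997=922 -> [922]
  root = 922 != target 625
Candidate B: set leaf[1] = 51 -> leaves = [27, 51, 30, 25, 6, 63]
  L0: [27, 51, 30, 25, 6, 63]
  L1: h(27,51)=(27*31+51)%997=888 h(30,25)=(30*31+25)%997=955 h(6,63)=(6*31+63)%997=249 -> [888, 955, 249]
  L2: h(888,955)=(888*31+955)%997=567 h(249,249)=(249*31+249)%997=989 -> [567, 989]
  L3: h(567,989)=(567*31+989)%997=620 -> [620]
  root = 620 != target 625
Candidate C: set leaf[3] = 86 -> leaves = [27, 48, 30, 86, 6, 63]
  L0: [27, 48, 30, 86, 6, 63]
  L1: h(27,48)=(27*31+48)%997=885 h(30,86)=(30*31+86)%997=19 h(6,63)=(6*31+63)%997=249 -> [885, 19, 249]
  L2: h(885,19)=(885*31+19)%997=535 h(249,249)=(249*31+249)%997=989 -> [535, 989]
  L3: h(535,989)=(535*31+989)%997=625 -> [625]
  root = 625 == target 625  ** MATCH **
Candidate C produces the target root.

Answer: C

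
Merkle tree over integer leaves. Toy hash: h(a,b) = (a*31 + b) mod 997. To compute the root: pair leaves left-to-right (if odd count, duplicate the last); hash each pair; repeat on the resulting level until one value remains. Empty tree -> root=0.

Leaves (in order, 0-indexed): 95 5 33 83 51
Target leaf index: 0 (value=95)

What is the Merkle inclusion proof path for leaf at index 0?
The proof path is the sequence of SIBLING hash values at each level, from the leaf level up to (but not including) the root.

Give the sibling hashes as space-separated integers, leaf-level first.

L0 (leaves): [95, 5, 33, 83, 51], target index=0
L1: h(95,5)=(95*31+5)%997=956 [pair 0] h(33,83)=(33*31+83)%997=109 [pair 1] h(51,51)=(51*31+51)%997=635 [pair 2] -> [956, 109, 635]
  Sibling for proof at L0: 5
L2: h(956,109)=(956*31+109)%997=832 [pair 0] h(635,635)=(635*31+635)%997=380 [pair 1] -> [832, 380]
  Sibling for proof at L1: 109
L3: h(832,380)=(832*31+380)%997=250 [pair 0] -> [250]
  Sibling for proof at L2: 380
Root: 250
Proof path (sibling hashes from leaf to root): [5, 109, 380]

Answer: 5 109 380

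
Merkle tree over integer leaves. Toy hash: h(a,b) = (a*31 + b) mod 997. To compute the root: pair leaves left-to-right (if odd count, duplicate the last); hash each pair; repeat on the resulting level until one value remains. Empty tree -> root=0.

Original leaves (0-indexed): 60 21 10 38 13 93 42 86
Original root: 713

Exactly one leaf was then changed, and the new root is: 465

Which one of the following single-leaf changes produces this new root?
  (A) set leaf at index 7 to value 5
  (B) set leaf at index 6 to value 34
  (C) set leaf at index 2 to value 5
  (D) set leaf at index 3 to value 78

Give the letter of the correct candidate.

Original leaves: [60, 21, 10, 38, 13, 93, 42, 86]
Target new root: 465
Try each candidate change and compute the resulting root:
Candidate A: set leaf[7] = 5 -> leaves = [60, 21, 10, 38, 13, 93, 42, 5]
  L0: [60, 21, 10, 38, 13, 93, 42, 5]
  L1: h(60,21)=(60*31+21)%997=884 h(10,38)=(10*31+38)%997=348 h(13,93)=(13*31+93)%997=496 h(42,5)=(42*31+5)%997=310 -> [884, 348, 496, 310]
  L2: h(884,348)=(884*31+348)%997=833 h(496,310)=(496*31+310)%997=731 -> [833, 731]
  L3: h(833,731)=(833*31+731)%997=632 -> [632]
  root = 632 != target 465
Candidate B: set leaf[6] = 34 -> leaves = [60, 21, 10, 38, 13, 93, 34, 86]
  L0: [60, 21, 10, 38, 13, 93, 34, 86]
  L1: h(60,21)=(60*31+21)%997=884 h(10,38)=(10*31+38)%997=348 h(13,93)=(13*31+93)%997=496 h(34,86)=(34*31+86)%997=143 -> [884, 348, 496, 143]
  L2: h(884,348)=(884*31+348)%997=833 h(496,143)=(496*31+143)%997=564 -> [833, 564]
  L3: h(833,564)=(833*31+564)%997=465 -> [465]
  root = 465 == target 465  ** MATCH **
Candidate C: set leaf[2] = 5 -> leaves = [60, 21, 5, 38, 13, 93, 42, 86]
  L0: [60, 21, 5, 38, 13, 93, 42, 86]
  L1: h(60,21)=(60*31+21)%997=884 h(5,38)=(5*31+38)%997=193 h(13,93)=(13*31+93)%997=496 h(42,86)=(42*31+86)%997=391 -> [884, 193, 496, 391]
  L2: h(884,193)=(884*31+193)%997=678 h(496,391)=(496*31+391)%997=812 -> [678, 812]
  L3: h(678,812)=(678*31+812)%997=893 -> [893]
  root = 893 != target 465
Candidate D: set leaf[3] = 78 -> leaves = [60, 21, 10, 78, 13, 93, 42, 86]
  L0: [60, 21, 10, 78, 13, 93, 42, 86]
  L1: h(60,21)=(60*31+21)%997=884 h(10,78)=(10*31+78)%997=388 h(13,93)=(13*31+93)%997=496 h(42,86)=(42*31+86)%997=391 -> [884, 388, 496, 391]
  L2: h(884,388)=(884*31+388)%997=873 h(496,391)=(496*31+391)%997=812 -> [873, 812]
  L3: h(873,812)=(873*31+812)%997=956 -> [956]
  root = 956 != target 465
Candidate B produces the target root.

Answer: B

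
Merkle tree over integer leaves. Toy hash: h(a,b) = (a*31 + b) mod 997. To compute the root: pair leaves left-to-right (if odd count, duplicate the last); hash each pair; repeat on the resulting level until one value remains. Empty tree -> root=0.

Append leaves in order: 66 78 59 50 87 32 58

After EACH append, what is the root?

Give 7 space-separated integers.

After append 66 (leaves=[66]):
  L0: [66]
  root=66
After append 78 (leaves=[66, 78]):
  L0: [66, 78]
  L1: h(66,78)=(66*31+78)%997=130 -> [130]
  root=130
After append 59 (leaves=[66, 78, 59]):
  L0: [66, 78, 59]
  L1: h(66,78)=(66*31+78)%997=130 h(59,59)=(59*31+59)%997=891 -> [130, 891]
  L2: h(130,891)=(130*31+891)%997=933 -> [933]
  root=933
After append 50 (leaves=[66, 78, 59, 50]):
  L0: [66, 78, 59, 50]
  L1: h(66,78)=(66*31+78)%997=130 h(59,50)=(59*31+50)%997=882 -> [130, 882]
  L2: h(130,882)=(130*31+882)%997=924 -> [924]
  root=924
After append 87 (leaves=[66, 78, 59, 50, 87]):
  L0: [66, 78, 59, 50, 87]
  L1: h(66,78)=(66*31+78)%997=130 h(59,50)=(59*31+50)%997=882 h(87,87)=(87*31+87)%997=790 -> [130, 882, 790]
  L2: h(130,882)=(130*31+882)%997=924 h(790,790)=(790*31+790)%997=355 -> [924, 355]
  L3: h(924,355)=(924*31+355)%997=86 -> [86]
  root=86
After append 32 (leaves=[66, 78, 59, 50, 87, 32]):
  L0: [66, 78, 59, 50, 87, 32]
  L1: h(66,78)=(66*31+78)%997=130 h(59,50)=(59*31+50)%997=882 h(87,32)=(87*31+32)%997=735 -> [130, 882, 735]
  L2: h(130,882)=(130*31+882)%997=924 h(735,735)=(735*31+735)%997=589 -> [924, 589]
  L3: h(924,589)=(924*31+589)%997=320 -> [320]
  root=320
After append 58 (leaves=[66, 78, 59, 50, 87, 32, 58]):
  L0: [66, 78, 59, 50, 87, 32, 58]
  L1: h(66,78)=(66*31+78)%997=130 h(59,50)=(59*31+50)%997=882 h(87,32)=(87*31+32)%997=735 h(58,58)=(58*31+58)%997=859 -> [130, 882, 735, 859]
  L2: h(130,882)=(130*31+882)%997=924 h(735,859)=(735*31+859)%997=713 -> [924, 713]
  L3: h(924,713)=(924*31+713)%997=444 -> [444]
  root=444

Answer: 66 130 933 924 86 320 444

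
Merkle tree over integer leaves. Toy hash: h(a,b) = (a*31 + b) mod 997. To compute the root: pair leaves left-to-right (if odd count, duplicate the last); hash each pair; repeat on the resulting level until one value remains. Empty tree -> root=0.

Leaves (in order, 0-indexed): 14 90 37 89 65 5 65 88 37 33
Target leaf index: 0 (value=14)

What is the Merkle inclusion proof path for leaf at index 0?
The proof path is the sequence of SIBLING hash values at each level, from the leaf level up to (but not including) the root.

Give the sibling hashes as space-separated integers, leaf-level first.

L0 (leaves): [14, 90, 37, 89, 65, 5, 65, 88, 37, 33], target index=0
L1: h(14,90)=(14*31+90)%997=524 [pair 0] h(37,89)=(37*31+89)%997=239 [pair 1] h(65,5)=(65*31+5)%997=26 [pair 2] h(65,88)=(65*31+88)%997=109 [pair 3] h(37,33)=(37*31+33)%997=183 [pair 4] -> [524, 239, 26, 109, 183]
  Sibling for proof at L0: 90
L2: h(524,239)=(524*31+239)%997=531 [pair 0] h(26,109)=(26*31+109)%997=915 [pair 1] h(183,183)=(183*31+183)%997=871 [pair 2] -> [531, 915, 871]
  Sibling for proof at L1: 239
L3: h(531,915)=(531*31+915)%997=427 [pair 0] h(871,871)=(871*31+871)%997=953 [pair 1] -> [427, 953]
  Sibling for proof at L2: 915
L4: h(427,953)=(427*31+953)%997=232 [pair 0] -> [232]
  Sibling for proof at L3: 953
Root: 232
Proof path (sibling hashes from leaf to root): [90, 239, 915, 953]

Answer: 90 239 915 953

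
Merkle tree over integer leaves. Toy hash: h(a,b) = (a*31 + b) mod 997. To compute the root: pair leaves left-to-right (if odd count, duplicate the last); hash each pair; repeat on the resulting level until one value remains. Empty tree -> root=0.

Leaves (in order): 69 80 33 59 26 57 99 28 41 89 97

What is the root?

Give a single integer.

Answer: 16

Derivation:
L0: [69, 80, 33, 59, 26, 57, 99, 28, 41, 89, 97]
L1: h(69,80)=(69*31+80)%997=225 h(33,59)=(33*31+59)%997=85 h(26,57)=(26*31+57)%997=863 h(99,28)=(99*31+28)%997=106 h(41,89)=(41*31+89)%997=363 h(97,97)=(97*31+97)%997=113 -> [225, 85, 863, 106, 363, 113]
L2: h(225,85)=(225*31+85)%997=81 h(863,106)=(863*31+106)%997=937 h(363,113)=(363*31+113)%997=399 -> [81, 937, 399]
L3: h(81,937)=(81*31+937)%997=457 h(399,399)=(399*31+399)%997=804 -> [457, 804]
L4: h(457,804)=(457*31+804)%997=16 -> [16]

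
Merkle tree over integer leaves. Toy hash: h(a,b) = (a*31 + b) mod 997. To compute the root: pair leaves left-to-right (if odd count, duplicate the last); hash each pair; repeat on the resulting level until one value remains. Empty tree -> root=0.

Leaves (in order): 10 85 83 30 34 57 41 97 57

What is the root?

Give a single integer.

L0: [10, 85, 83, 30, 34, 57, 41, 97, 57]
L1: h(10,85)=(10*31+85)%997=395 h(83,30)=(83*31+30)%997=609 h(34,57)=(34*31+57)%997=114 h(41,97)=(41*31+97)%997=371 h(57,57)=(57*31+57)%997=827 -> [395, 609, 114, 371, 827]
L2: h(395,609)=(395*31+609)%997=890 h(114,371)=(114*31+371)%997=914 h(827,827)=(827*31+827)%997=542 -> [890, 914, 542]
L3: h(890,914)=(890*31+914)%997=588 h(542,542)=(542*31+542)%997=395 -> [588, 395]
L4: h(588,395)=(588*31+395)%997=677 -> [677]

Answer: 677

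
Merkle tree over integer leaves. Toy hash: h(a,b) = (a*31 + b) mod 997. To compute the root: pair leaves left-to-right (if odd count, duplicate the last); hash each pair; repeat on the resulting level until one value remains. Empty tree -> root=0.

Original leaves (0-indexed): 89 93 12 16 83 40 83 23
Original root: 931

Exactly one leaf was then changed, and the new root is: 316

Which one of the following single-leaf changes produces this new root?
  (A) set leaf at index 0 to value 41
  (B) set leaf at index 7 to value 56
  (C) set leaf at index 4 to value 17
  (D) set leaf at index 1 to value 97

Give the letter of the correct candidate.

Answer: C

Derivation:
Original leaves: [89, 93, 12, 16, 83, 40, 83, 23]
Target new root: 316
Try each candidate change and compute the resulting root:
Candidate A: set leaf[0] = 41 -> leaves = [41, 93, 12, 16, 83, 40, 83, 23]
  L0: [41, 93, 12, 16, 83, 40, 83, 23]
  L1: h(41,93)=(41*31+93)%997=367 h(12,16)=(12*31+16)%997=388 h(83,40)=(83*31+40)%997=619 h(83,23)=(83*31+23)%997=602 -> [367, 388, 619, 602]
  L2: h(367,388)=(367*31+388)%997=798 h(619,602)=(619*31+602)%997=848 -> [798, 848]
  L3: h(798,848)=(798*31+848)%997=661 -> [661]
  root = 661 != target 316
Candidate B: set leaf[7] = 56 -> leaves = [89, 93, 12, 16, 83, 40, 83, 56]
  L0: [89, 93, 12, 16, 83, 40, 83, 56]
  L1: h(89,93)=(89*31+93)%997=858 h(12,16)=(12*31+16)%997=388 h(83,40)=(83*31+40)%997=619 h(83,56)=(83*31+56)%997=635 -> [858, 388, 619, 635]
  L2: h(858,388)=(858*31+388)%997=67 h(619,635)=(619*31+635)%997=881 -> [67, 881]
  L3: h(67,881)=(67*31+881)%997=964 -> [964]
  root = 964 != target 316
Candidate C: set leaf[4] = 17 -> leaves = [89, 93, 12, 16, 17, 40, 83, 23]
  L0: [89, 93, 12, 16, 17, 40, 83, 23]
  L1: h(89,93)=(89*31+93)%997=858 h(12,16)=(12*31+16)%997=388 h(17,40)=(17*31+40)%997=567 h(83,23)=(83*31+23)%997=602 -> [858, 388, 567, 602]
  L2: h(858,388)=(858*31+388)%997=67 h(567,602)=(567*31+602)%997=233 -> [67, 233]
  L3: h(67,233)=(67*31+233)%997=316 -> [316]
  root = 316 == target 316  ** MATCH **
Candidate D: set leaf[1] = 97 -> leaves = [89, 97, 12, 16, 83, 40, 83, 23]
  L0: [89, 97, 12, 16, 83, 40, 83, 23]
  L1: h(89,97)=(89*31+97)%997=862 h(12,16)=(12*31+16)%997=388 h(83,40)=(83*31+40)%997=619 h(83,23)=(83*31+23)%997=602 -> [862, 388, 619, 602]
  L2: h(862,388)=(862*31+388)%997=191 h(619,602)=(619*31+602)%997=848 -> [191, 848]
  L3: h(191,848)=(191*31+848)%997=787 -> [787]
  root = 787 != target 316
Candidate C produces the target root.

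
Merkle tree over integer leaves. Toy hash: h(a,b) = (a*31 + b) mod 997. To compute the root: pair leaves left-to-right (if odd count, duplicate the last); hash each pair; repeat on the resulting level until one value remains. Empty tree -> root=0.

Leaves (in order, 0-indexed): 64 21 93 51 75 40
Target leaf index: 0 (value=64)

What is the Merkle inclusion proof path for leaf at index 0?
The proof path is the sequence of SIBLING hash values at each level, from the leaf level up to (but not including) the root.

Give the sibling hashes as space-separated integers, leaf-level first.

Answer: 21 940 905

Derivation:
L0 (leaves): [64, 21, 93, 51, 75, 40], target index=0
L1: h(64,21)=(64*31+21)%997=11 [pair 0] h(93,51)=(93*31+51)%997=940 [pair 1] h(75,40)=(75*31+40)%997=371 [pair 2] -> [11, 940, 371]
  Sibling for proof at L0: 21
L2: h(11,940)=(11*31+940)%997=284 [pair 0] h(371,371)=(371*31+371)%997=905 [pair 1] -> [284, 905]
  Sibling for proof at L1: 940
L3: h(284,905)=(284*31+905)%997=736 [pair 0] -> [736]
  Sibling for proof at L2: 905
Root: 736
Proof path (sibling hashes from leaf to root): [21, 940, 905]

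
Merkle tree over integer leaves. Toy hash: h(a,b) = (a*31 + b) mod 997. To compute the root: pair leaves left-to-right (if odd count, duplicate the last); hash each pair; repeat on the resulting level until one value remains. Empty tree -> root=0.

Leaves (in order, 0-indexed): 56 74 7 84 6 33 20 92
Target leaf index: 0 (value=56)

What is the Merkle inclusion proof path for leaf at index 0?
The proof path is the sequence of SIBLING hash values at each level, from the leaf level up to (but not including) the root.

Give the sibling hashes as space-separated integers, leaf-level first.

Answer: 74 301 522

Derivation:
L0 (leaves): [56, 74, 7, 84, 6, 33, 20, 92], target index=0
L1: h(56,74)=(56*31+74)%997=813 [pair 0] h(7,84)=(7*31+84)%997=301 [pair 1] h(6,33)=(6*31+33)%997=219 [pair 2] h(20,92)=(20*31+92)%997=712 [pair 3] -> [813, 301, 219, 712]
  Sibling for proof at L0: 74
L2: h(813,301)=(813*31+301)%997=579 [pair 0] h(219,712)=(219*31+712)%997=522 [pair 1] -> [579, 522]
  Sibling for proof at L1: 301
L3: h(579,522)=(579*31+522)%997=525 [pair 0] -> [525]
  Sibling for proof at L2: 522
Root: 525
Proof path (sibling hashes from leaf to root): [74, 301, 522]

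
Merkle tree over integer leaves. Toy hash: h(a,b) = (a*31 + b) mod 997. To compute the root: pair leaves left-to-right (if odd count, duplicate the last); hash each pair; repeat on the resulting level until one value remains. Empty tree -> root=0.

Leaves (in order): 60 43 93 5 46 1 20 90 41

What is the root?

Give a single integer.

Answer: 659

Derivation:
L0: [60, 43, 93, 5, 46, 1, 20, 90, 41]
L1: h(60,43)=(60*31+43)%997=906 h(93,5)=(93*31+5)%997=894 h(46,1)=(46*31+1)%997=430 h(20,90)=(20*31+90)%997=710 h(41,41)=(41*31+41)%997=315 -> [906, 894, 430, 710, 315]
L2: h(906,894)=(906*31+894)%997=67 h(430,710)=(430*31+710)%997=82 h(315,315)=(315*31+315)%997=110 -> [67, 82, 110]
L3: h(67,82)=(67*31+82)%997=165 h(110,110)=(110*31+110)%997=529 -> [165, 529]
L4: h(165,529)=(165*31+529)%997=659 -> [659]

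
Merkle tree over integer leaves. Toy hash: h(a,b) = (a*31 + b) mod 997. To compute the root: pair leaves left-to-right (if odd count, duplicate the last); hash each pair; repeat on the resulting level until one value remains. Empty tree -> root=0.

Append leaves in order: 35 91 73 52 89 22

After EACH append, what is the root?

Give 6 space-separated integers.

After append 35 (leaves=[35]):
  L0: [35]
  root=35
After append 91 (leaves=[35, 91]):
  L0: [35, 91]
  L1: h(35,91)=(35*31+91)%997=179 -> [179]
  root=179
After append 73 (leaves=[35, 91, 73]):
  L0: [35, 91, 73]
  L1: h(35,91)=(35*31+91)%997=179 h(73,73)=(73*31+73)%997=342 -> [179, 342]
  L2: h(179,342)=(179*31+342)%997=906 -> [906]
  root=906
After append 52 (leaves=[35, 91, 73, 52]):
  L0: [35, 91, 73, 52]
  L1: h(35,91)=(35*31+91)%997=179 h(73,52)=(73*31+52)%997=321 -> [179, 321]
  L2: h(179,321)=(179*31+321)%997=885 -> [885]
  root=885
After append 89 (leaves=[35, 91, 73, 52, 89]):
  L0: [35, 91, 73, 52, 89]
  L1: h(35,91)=(35*31+91)%997=179 h(73,52)=(73*31+52)%997=321 h(89,89)=(89*31+89)%997=854 -> [179, 321, 854]
  L2: h(179,321)=(179*31+321)%997=885 h(854,854)=(854*31+854)%997=409 -> [885, 409]
  L3: h(885,409)=(885*31+409)%997=925 -> [925]
  root=925
After append 22 (leaves=[35, 91, 73, 52, 89, 22]):
  L0: [35, 91, 73, 52, 89, 22]
  L1: h(35,91)=(35*31+91)%997=179 h(73,52)=(73*31+52)%997=321 h(89,22)=(89*31+22)%997=787 -> [179, 321, 787]
  L2: h(179,321)=(179*31+321)%997=885 h(787,787)=(787*31+787)%997=259 -> [885, 259]
  L3: h(885,259)=(885*31+259)%997=775 -> [775]
  root=775

Answer: 35 179 906 885 925 775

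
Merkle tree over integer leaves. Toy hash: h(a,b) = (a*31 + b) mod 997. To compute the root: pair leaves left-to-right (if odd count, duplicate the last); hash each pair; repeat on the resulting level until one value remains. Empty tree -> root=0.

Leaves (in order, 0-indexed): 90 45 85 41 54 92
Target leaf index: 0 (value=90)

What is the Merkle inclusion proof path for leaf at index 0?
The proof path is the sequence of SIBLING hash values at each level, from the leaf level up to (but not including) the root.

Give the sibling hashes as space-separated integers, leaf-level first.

Answer: 45 682 680

Derivation:
L0 (leaves): [90, 45, 85, 41, 54, 92], target index=0
L1: h(90,45)=(90*31+45)%997=841 [pair 0] h(85,41)=(85*31+41)%997=682 [pair 1] h(54,92)=(54*31+92)%997=769 [pair 2] -> [841, 682, 769]
  Sibling for proof at L0: 45
L2: h(841,682)=(841*31+682)%997=831 [pair 0] h(769,769)=(769*31+769)%997=680 [pair 1] -> [831, 680]
  Sibling for proof at L1: 682
L3: h(831,680)=(831*31+680)%997=519 [pair 0] -> [519]
  Sibling for proof at L2: 680
Root: 519
Proof path (sibling hashes from leaf to root): [45, 682, 680]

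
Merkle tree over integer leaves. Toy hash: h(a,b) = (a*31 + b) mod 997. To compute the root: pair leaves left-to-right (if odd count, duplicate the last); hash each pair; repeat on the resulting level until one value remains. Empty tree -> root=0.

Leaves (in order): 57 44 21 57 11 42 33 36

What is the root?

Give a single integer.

L0: [57, 44, 21, 57, 11, 42, 33, 36]
L1: h(57,44)=(57*31+44)%997=814 h(21,57)=(21*31+57)%997=708 h(11,42)=(11*31+42)%997=383 h(33,36)=(33*31+36)%997=62 -> [814, 708, 383, 62]
L2: h(814,708)=(814*31+708)%997=20 h(383,62)=(383*31+62)%997=968 -> [20, 968]
L3: h(20,968)=(20*31+968)%997=591 -> [591]

Answer: 591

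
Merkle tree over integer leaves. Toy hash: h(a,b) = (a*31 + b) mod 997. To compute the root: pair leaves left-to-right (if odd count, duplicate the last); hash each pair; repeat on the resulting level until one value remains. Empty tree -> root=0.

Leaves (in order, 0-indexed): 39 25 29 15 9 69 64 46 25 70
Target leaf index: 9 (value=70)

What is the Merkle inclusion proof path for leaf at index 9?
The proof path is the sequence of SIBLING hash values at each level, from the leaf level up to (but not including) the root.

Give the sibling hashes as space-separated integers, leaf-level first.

Answer: 25 845 121 716

Derivation:
L0 (leaves): [39, 25, 29, 15, 9, 69, 64, 46, 25, 70], target index=9
L1: h(39,25)=(39*31+25)%997=237 [pair 0] h(29,15)=(29*31+15)%997=914 [pair 1] h(9,69)=(9*31+69)%997=348 [pair 2] h(64,46)=(64*31+46)%997=36 [pair 3] h(25,70)=(25*31+70)%997=845 [pair 4] -> [237, 914, 348, 36, 845]
  Sibling for proof at L0: 25
L2: h(237,914)=(237*31+914)%997=285 [pair 0] h(348,36)=(348*31+36)%997=854 [pair 1] h(845,845)=(845*31+845)%997=121 [pair 2] -> [285, 854, 121]
  Sibling for proof at L1: 845
L3: h(285,854)=(285*31+854)%997=716 [pair 0] h(121,121)=(121*31+121)%997=881 [pair 1] -> [716, 881]
  Sibling for proof at L2: 121
L4: h(716,881)=(716*31+881)%997=146 [pair 0] -> [146]
  Sibling for proof at L3: 716
Root: 146
Proof path (sibling hashes from leaf to root): [25, 845, 121, 716]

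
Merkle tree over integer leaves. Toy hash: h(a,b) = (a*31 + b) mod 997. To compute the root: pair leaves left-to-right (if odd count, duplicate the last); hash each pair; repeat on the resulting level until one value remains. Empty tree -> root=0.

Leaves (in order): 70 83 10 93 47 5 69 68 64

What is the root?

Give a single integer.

Answer: 827

Derivation:
L0: [70, 83, 10, 93, 47, 5, 69, 68, 64]
L1: h(70,83)=(70*31+83)%997=259 h(10,93)=(10*31+93)%997=403 h(47,5)=(47*31+5)%997=465 h(69,68)=(69*31+68)%997=213 h(64,64)=(64*31+64)%997=54 -> [259, 403, 465, 213, 54]
L2: h(259,403)=(259*31+403)%997=456 h(465,213)=(465*31+213)%997=670 h(54,54)=(54*31+54)%997=731 -> [456, 670, 731]
L3: h(456,670)=(456*31+670)%997=848 h(731,731)=(731*31+731)%997=461 -> [848, 461]
L4: h(848,461)=(848*31+461)%997=827 -> [827]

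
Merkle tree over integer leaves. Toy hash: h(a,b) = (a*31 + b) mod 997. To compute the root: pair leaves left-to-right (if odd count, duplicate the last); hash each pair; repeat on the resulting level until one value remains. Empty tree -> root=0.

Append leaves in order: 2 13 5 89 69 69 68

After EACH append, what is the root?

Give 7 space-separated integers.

Answer: 2 75 491 575 745 745 713

Derivation:
After append 2 (leaves=[2]):
  L0: [2]
  root=2
After append 13 (leaves=[2, 13]):
  L0: [2, 13]
  L1: h(2,13)=(2*31+13)%997=75 -> [75]
  root=75
After append 5 (leaves=[2, 13, 5]):
  L0: [2, 13, 5]
  L1: h(2,13)=(2*31+13)%997=75 h(5,5)=(5*31+5)%997=160 -> [75, 160]
  L2: h(75,160)=(75*31+160)%997=491 -> [491]
  root=491
After append 89 (leaves=[2, 13, 5, 89]):
  L0: [2, 13, 5, 89]
  L1: h(2,13)=(2*31+13)%997=75 h(5,89)=(5*31+89)%997=244 -> [75, 244]
  L2: h(75,244)=(75*31+244)%997=575 -> [575]
  root=575
After append 69 (leaves=[2, 13, 5, 89, 69]):
  L0: [2, 13, 5, 89, 69]
  L1: h(2,13)=(2*31+13)%997=75 h(5,89)=(5*31+89)%997=244 h(69,69)=(69*31+69)%997=214 -> [75, 244, 214]
  L2: h(75,244)=(75*31+244)%997=575 h(214,214)=(214*31+214)%997=866 -> [575, 866]
  L3: h(575,866)=(575*31+866)%997=745 -> [745]
  root=745
After append 69 (leaves=[2, 13, 5, 89, 69, 69]):
  L0: [2, 13, 5, 89, 69, 69]
  L1: h(2,13)=(2*31+13)%997=75 h(5,89)=(5*31+89)%997=244 h(69,69)=(69*31+69)%997=214 -> [75, 244, 214]
  L2: h(75,244)=(75*31+244)%997=575 h(214,214)=(214*31+214)%997=866 -> [575, 866]
  L3: h(575,866)=(575*31+866)%997=745 -> [745]
  root=745
After append 68 (leaves=[2, 13, 5, 89, 69, 69, 68]):
  L0: [2, 13, 5, 89, 69, 69, 68]
  L1: h(2,13)=(2*31+13)%997=75 h(5,89)=(5*31+89)%997=244 h(69,69)=(69*31+69)%997=214 h(68,68)=(68*31+68)%997=182 -> [75, 244, 214, 182]
  L2: h(75,244)=(75*31+244)%997=575 h(214,182)=(214*31+182)%997=834 -> [575, 834]
  L3: h(575,834)=(575*31+834)%997=713 -> [713]
  root=713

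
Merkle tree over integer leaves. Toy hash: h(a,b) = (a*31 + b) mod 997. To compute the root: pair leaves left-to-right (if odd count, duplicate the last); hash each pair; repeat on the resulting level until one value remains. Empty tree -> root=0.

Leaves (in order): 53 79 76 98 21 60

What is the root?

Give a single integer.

Answer: 942

Derivation:
L0: [53, 79, 76, 98, 21, 60]
L1: h(53,79)=(53*31+79)%997=725 h(76,98)=(76*31+98)%997=460 h(21,60)=(21*31+60)%997=711 -> [725, 460, 711]
L2: h(725,460)=(725*31+460)%997=4 h(711,711)=(711*31+711)%997=818 -> [4, 818]
L3: h(4,818)=(4*31+818)%997=942 -> [942]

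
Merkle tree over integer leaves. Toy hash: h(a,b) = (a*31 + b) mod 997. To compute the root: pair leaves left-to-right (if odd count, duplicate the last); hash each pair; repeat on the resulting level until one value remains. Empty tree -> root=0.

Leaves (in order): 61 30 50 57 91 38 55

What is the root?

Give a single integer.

L0: [61, 30, 50, 57, 91, 38, 55]
L1: h(61,30)=(61*31+30)%997=924 h(50,57)=(50*31+57)%997=610 h(91,38)=(91*31+38)%997=865 h(55,55)=(55*31+55)%997=763 -> [924, 610, 865, 763]
L2: h(924,610)=(924*31+610)%997=341 h(865,763)=(865*31+763)%997=659 -> [341, 659]
L3: h(341,659)=(341*31+659)%997=263 -> [263]

Answer: 263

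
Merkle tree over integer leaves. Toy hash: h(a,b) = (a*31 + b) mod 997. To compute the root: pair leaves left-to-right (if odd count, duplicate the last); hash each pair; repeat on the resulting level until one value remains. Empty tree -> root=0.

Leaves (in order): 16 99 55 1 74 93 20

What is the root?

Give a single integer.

L0: [16, 99, 55, 1, 74, 93, 20]
L1: h(16,99)=(16*31+99)%997=595 h(55,1)=(55*31+1)%997=709 h(74,93)=(74*31+93)%997=393 h(20,20)=(20*31+20)%997=640 -> [595, 709, 393, 640]
L2: h(595,709)=(595*31+709)%997=211 h(393,640)=(393*31+640)%997=859 -> [211, 859]
L3: h(211,859)=(211*31+859)%997=421 -> [421]

Answer: 421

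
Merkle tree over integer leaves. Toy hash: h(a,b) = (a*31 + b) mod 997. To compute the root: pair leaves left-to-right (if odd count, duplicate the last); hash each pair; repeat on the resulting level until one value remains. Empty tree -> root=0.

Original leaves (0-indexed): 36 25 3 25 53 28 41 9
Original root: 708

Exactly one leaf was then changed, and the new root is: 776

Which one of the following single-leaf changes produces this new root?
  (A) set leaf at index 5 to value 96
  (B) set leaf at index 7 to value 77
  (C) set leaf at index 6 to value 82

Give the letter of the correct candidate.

Answer: B

Derivation:
Original leaves: [36, 25, 3, 25, 53, 28, 41, 9]
Target new root: 776
Try each candidate change and compute the resulting root:
Candidate A: set leaf[5] = 96 -> leaves = [36, 25, 3, 25, 53, 96, 41, 9]
  L0: [36, 25, 3, 25, 53, 96, 41, 9]
  L1: h(36,25)=(36*31+25)%997=144 h(3,25)=(3*31+25)%997=118 h(53,96)=(53*31+96)%997=742 h(41,9)=(41*31+9)%997=283 -> [144, 118, 742, 283]
  L2: h(144,118)=(144*31+118)%997=594 h(742,283)=(742*31+283)%997=354 -> [594, 354]
  L3: h(594,354)=(594*31+354)%997=822 -> [822]
  root = 822 != target 776
Candidate B: set leaf[7] = 77 -> leaves = [36, 25, 3, 25, 53, 28, 41, 77]
  L0: [36, 25, 3, 25, 53, 28, 41, 77]
  L1: h(36,25)=(36*31+25)%997=144 h(3,25)=(3*31+25)%997=118 h(53,28)=(53*31+28)%997=674 h(41,77)=(41*31+77)%997=351 -> [144, 118, 674, 351]
  L2: h(144,118)=(144*31+118)%997=594 h(674,351)=(674*31+351)%997=308 -> [594, 308]
  L3: h(594,308)=(594*31+308)%997=776 -> [776]
  root = 776 == target 776  ** MATCH **
Candidate C: set leaf[6] = 82 -> leaves = [36, 25, 3, 25, 53, 28, 82, 9]
  L0: [36, 25, 3, 25, 53, 28, 82, 9]
  L1: h(36,25)=(36*31+25)%997=144 h(3,25)=(3*31+25)%997=118 h(53,28)=(53*31+28)%997=674 h(82,9)=(82*31+9)%997=557 -> [144, 118, 674, 557]
  L2: h(144,118)=(144*31+118)%997=594 h(674,557)=(674*31+557)%997=514 -> [594, 514]
  L3: h(594,514)=(594*31+514)%997=982 -> [982]
  root = 982 != target 776
Candidate B produces the target root.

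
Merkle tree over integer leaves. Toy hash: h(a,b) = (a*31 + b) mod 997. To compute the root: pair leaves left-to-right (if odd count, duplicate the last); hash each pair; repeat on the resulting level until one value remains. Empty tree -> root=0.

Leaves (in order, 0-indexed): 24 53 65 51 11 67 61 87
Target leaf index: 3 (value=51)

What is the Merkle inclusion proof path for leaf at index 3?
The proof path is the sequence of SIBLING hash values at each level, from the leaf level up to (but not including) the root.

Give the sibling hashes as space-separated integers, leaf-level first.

L0 (leaves): [24, 53, 65, 51, 11, 67, 61, 87], target index=3
L1: h(24,53)=(24*31+53)%997=797 [pair 0] h(65,51)=(65*31+51)%997=72 [pair 1] h(11,67)=(11*31+67)%997=408 [pair 2] h(61,87)=(61*31+87)%997=981 [pair 3] -> [797, 72, 408, 981]
  Sibling for proof at L0: 65
L2: h(797,72)=(797*31+72)%997=851 [pair 0] h(408,981)=(408*31+981)%997=668 [pair 1] -> [851, 668]
  Sibling for proof at L1: 797
L3: h(851,668)=(851*31+668)%997=130 [pair 0] -> [130]
  Sibling for proof at L2: 668
Root: 130
Proof path (sibling hashes from leaf to root): [65, 797, 668]

Answer: 65 797 668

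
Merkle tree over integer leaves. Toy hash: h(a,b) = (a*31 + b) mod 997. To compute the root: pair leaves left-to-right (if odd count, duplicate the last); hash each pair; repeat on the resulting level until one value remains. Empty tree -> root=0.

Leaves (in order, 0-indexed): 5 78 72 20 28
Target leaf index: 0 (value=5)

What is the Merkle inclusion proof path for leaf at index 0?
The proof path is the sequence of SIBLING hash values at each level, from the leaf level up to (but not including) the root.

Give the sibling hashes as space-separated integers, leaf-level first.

L0 (leaves): [5, 78, 72, 20, 28], target index=0
L1: h(5,78)=(5*31+78)%997=233 [pair 0] h(72,20)=(72*31+20)%997=258 [pair 1] h(28,28)=(28*31+28)%997=896 [pair 2] -> [233, 258, 896]
  Sibling for proof at L0: 78
L2: h(233,258)=(233*31+258)%997=502 [pair 0] h(896,896)=(896*31+896)%997=756 [pair 1] -> [502, 756]
  Sibling for proof at L1: 258
L3: h(502,756)=(502*31+756)%997=366 [pair 0] -> [366]
  Sibling for proof at L2: 756
Root: 366
Proof path (sibling hashes from leaf to root): [78, 258, 756]

Answer: 78 258 756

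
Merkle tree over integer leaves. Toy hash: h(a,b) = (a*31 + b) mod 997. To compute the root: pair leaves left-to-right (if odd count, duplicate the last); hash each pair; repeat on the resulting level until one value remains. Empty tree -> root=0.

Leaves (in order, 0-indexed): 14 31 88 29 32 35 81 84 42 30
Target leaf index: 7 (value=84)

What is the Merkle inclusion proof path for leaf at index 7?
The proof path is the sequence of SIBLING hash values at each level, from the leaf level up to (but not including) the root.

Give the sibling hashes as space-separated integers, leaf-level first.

Answer: 81 30 223 72

Derivation:
L0 (leaves): [14, 31, 88, 29, 32, 35, 81, 84, 42, 30], target index=7
L1: h(14,31)=(14*31+31)%997=465 [pair 0] h(88,29)=(88*31+29)%997=763 [pair 1] h(32,35)=(32*31+35)%997=30 [pair 2] h(81,84)=(81*31+84)%997=601 [pair 3] h(42,30)=(42*31+30)%997=335 [pair 4] -> [465, 763, 30, 601, 335]
  Sibling for proof at L0: 81
L2: h(465,763)=(465*31+763)%997=223 [pair 0] h(30,601)=(30*31+601)%997=534 [pair 1] h(335,335)=(335*31+335)%997=750 [pair 2] -> [223, 534, 750]
  Sibling for proof at L1: 30
L3: h(223,534)=(223*31+534)%997=468 [pair 0] h(750,750)=(750*31+750)%997=72 [pair 1] -> [468, 72]
  Sibling for proof at L2: 223
L4: h(468,72)=(468*31+72)%997=622 [pair 0] -> [622]
  Sibling for proof at L3: 72
Root: 622
Proof path (sibling hashes from leaf to root): [81, 30, 223, 72]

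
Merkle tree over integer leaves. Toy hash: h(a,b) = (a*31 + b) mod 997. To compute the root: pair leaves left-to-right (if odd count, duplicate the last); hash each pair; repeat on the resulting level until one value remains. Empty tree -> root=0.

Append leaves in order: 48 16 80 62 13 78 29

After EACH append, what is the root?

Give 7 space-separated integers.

Answer: 48 507 331 313 84 170 617

Derivation:
After append 48 (leaves=[48]):
  L0: [48]
  root=48
After append 16 (leaves=[48, 16]):
  L0: [48, 16]
  L1: h(48,16)=(48*31+16)%997=507 -> [507]
  root=507
After append 80 (leaves=[48, 16, 80]):
  L0: [48, 16, 80]
  L1: h(48,16)=(48*31+16)%997=507 h(80,80)=(80*31+80)%997=566 -> [507, 566]
  L2: h(507,566)=(507*31+566)%997=331 -> [331]
  root=331
After append 62 (leaves=[48, 16, 80, 62]):
  L0: [48, 16, 80, 62]
  L1: h(48,16)=(48*31+16)%997=507 h(80,62)=(80*31+62)%997=548 -> [507, 548]
  L2: h(507,548)=(507*31+548)%997=313 -> [313]
  root=313
After append 13 (leaves=[48, 16, 80, 62, 13]):
  L0: [48, 16, 80, 62, 13]
  L1: h(48,16)=(48*31+16)%997=507 h(80,62)=(80*31+62)%997=548 h(13,13)=(13*31+13)%997=416 -> [507, 548, 416]
  L2: h(507,548)=(507*31+548)%997=313 h(416,416)=(416*31+416)%997=351 -> [313, 351]
  L3: h(313,351)=(313*31+351)%997=84 -> [84]
  root=84
After append 78 (leaves=[48, 16, 80, 62, 13, 78]):
  L0: [48, 16, 80, 62, 13, 78]
  L1: h(48,16)=(48*31+16)%997=507 h(80,62)=(80*31+62)%997=548 h(13,78)=(13*31+78)%997=481 -> [507, 548, 481]
  L2: h(507,548)=(507*31+548)%997=313 h(481,481)=(481*31+481)%997=437 -> [313, 437]
  L3: h(313,437)=(313*31+437)%997=170 -> [170]
  root=170
After append 29 (leaves=[48, 16, 80, 62, 13, 78, 29]):
  L0: [48, 16, 80, 62, 13, 78, 29]
  L1: h(48,16)=(48*31+16)%997=507 h(80,62)=(80*31+62)%997=548 h(13,78)=(13*31+78)%997=481 h(29,29)=(29*31+29)%997=928 -> [507, 548, 481, 928]
  L2: h(507,548)=(507*31+548)%997=313 h(481,928)=(481*31+928)%997=884 -> [313, 884]
  L3: h(313,884)=(313*31+884)%997=617 -> [617]
  root=617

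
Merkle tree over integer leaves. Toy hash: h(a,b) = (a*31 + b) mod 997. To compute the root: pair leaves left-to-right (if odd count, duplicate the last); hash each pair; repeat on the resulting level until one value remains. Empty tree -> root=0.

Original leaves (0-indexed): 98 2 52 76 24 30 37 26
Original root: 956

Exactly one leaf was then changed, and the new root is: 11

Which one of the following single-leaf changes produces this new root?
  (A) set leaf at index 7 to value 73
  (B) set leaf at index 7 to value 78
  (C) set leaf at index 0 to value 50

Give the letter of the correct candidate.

Original leaves: [98, 2, 52, 76, 24, 30, 37, 26]
Target new root: 11
Try each candidate change and compute the resulting root:
Candidate A: set leaf[7] = 73 -> leaves = [98, 2, 52, 76, 24, 30, 37, 73]
  L0: [98, 2, 52, 76, 24, 30, 37, 73]
  L1: h(98,2)=(98*31+2)%997=49 h(52,76)=(52*31+76)%997=691 h(24,30)=(24*31+30)%997=774 h(37,73)=(37*31+73)%997=223 -> [49, 691, 774, 223]
  L2: h(49,691)=(49*31+691)%997=216 h(774,223)=(774*31+223)%997=289 -> [216, 289]
  L3: h(216,289)=(216*31+289)%997=6 -> [6]
  root = 6 != target 11
Candidate B: set leaf[7] = 78 -> leaves = [98, 2, 52, 76, 24, 30, 37, 78]
  L0: [98, 2, 52, 76, 24, 30, 37, 78]
  L1: h(98,2)=(98*31+2)%997=49 h(52,76)=(52*31+76)%997=691 h(24,30)=(24*31+30)%997=774 h(37,78)=(37*31+78)%997=228 -> [49, 691, 774, 228]
  L2: h(49,691)=(49*31+691)%997=216 h(774,228)=(774*31+228)%997=294 -> [216, 294]
  L3: h(216,294)=(216*31+294)%997=11 -> [11]
  root = 11 == target 11  ** MATCH **
Candidate C: set leaf[0] = 50 -> leaves = [50, 2, 52, 76, 24, 30, 37, 26]
  L0: [50, 2, 52, 76, 24, 30, 37, 26]
  L1: h(50,2)=(50*31+2)%997=555 h(52,76)=(52*31+76)%997=691 h(24,30)=(24*31+30)%997=774 h(37,26)=(37*31+26)%997=176 -> [555, 691, 774, 176]
  L2: h(555,691)=(555*31+691)%997=947 h(774,176)=(774*31+176)%997=242 -> [947, 242]
  L3: h(947,242)=(947*31+242)%997=686 -> [686]
  root = 686 != target 11
Candidate B produces the target root.

Answer: B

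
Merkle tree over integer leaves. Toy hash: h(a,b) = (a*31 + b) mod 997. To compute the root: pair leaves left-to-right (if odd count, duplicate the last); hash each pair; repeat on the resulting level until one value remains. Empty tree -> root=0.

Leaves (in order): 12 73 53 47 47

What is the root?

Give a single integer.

Answer: 750

Derivation:
L0: [12, 73, 53, 47, 47]
L1: h(12,73)=(12*31+73)%997=445 h(53,47)=(53*31+47)%997=693 h(47,47)=(47*31+47)%997=507 -> [445, 693, 507]
L2: h(445,693)=(445*31+693)%997=530 h(507,507)=(507*31+507)%997=272 -> [530, 272]
L3: h(530,272)=(530*31+272)%997=750 -> [750]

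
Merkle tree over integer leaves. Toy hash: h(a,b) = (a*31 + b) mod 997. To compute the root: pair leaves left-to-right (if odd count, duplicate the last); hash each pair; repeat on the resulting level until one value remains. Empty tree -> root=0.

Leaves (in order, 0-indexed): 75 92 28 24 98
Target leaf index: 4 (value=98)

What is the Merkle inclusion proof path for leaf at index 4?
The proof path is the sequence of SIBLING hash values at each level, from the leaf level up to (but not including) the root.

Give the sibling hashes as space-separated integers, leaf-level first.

L0 (leaves): [75, 92, 28, 24, 98], target index=4
L1: h(75,92)=(75*31+92)%997=423 [pair 0] h(28,24)=(28*31+24)%997=892 [pair 1] h(98,98)=(98*31+98)%997=145 [pair 2] -> [423, 892, 145]
  Sibling for proof at L0: 98
L2: h(423,892)=(423*31+892)%997=47 [pair 0] h(145,145)=(145*31+145)%997=652 [pair 1] -> [47, 652]
  Sibling for proof at L1: 145
L3: h(47,652)=(47*31+652)%997=115 [pair 0] -> [115]
  Sibling for proof at L2: 47
Root: 115
Proof path (sibling hashes from leaf to root): [98, 145, 47]

Answer: 98 145 47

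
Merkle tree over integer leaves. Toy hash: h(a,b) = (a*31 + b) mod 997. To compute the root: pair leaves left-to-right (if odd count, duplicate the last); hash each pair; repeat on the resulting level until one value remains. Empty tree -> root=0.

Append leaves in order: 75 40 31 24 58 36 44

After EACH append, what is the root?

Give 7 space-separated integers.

Answer: 75 371 529 522 799 95 666

Derivation:
After append 75 (leaves=[75]):
  L0: [75]
  root=75
After append 40 (leaves=[75, 40]):
  L0: [75, 40]
  L1: h(75,40)=(75*31+40)%997=371 -> [371]
  root=371
After append 31 (leaves=[75, 40, 31]):
  L0: [75, 40, 31]
  L1: h(75,40)=(75*31+40)%997=371 h(31,31)=(31*31+31)%997=992 -> [371, 992]
  L2: h(371,992)=(371*31+992)%997=529 -> [529]
  root=529
After append 24 (leaves=[75, 40, 31, 24]):
  L0: [75, 40, 31, 24]
  L1: h(75,40)=(75*31+40)%997=371 h(31,24)=(31*31+24)%997=985 -> [371, 985]
  L2: h(371,985)=(371*31+985)%997=522 -> [522]
  root=522
After append 58 (leaves=[75, 40, 31, 24, 58]):
  L0: [75, 40, 31, 24, 58]
  L1: h(75,40)=(75*31+40)%997=371 h(31,24)=(31*31+24)%997=985 h(58,58)=(58*31+58)%997=859 -> [371, 985, 859]
  L2: h(371,985)=(371*31+985)%997=522 h(859,859)=(859*31+859)%997=569 -> [522, 569]
  L3: h(522,569)=(522*31+569)%997=799 -> [799]
  root=799
After append 36 (leaves=[75, 40, 31, 24, 58, 36]):
  L0: [75, 40, 31, 24, 58, 36]
  L1: h(75,40)=(75*31+40)%997=371 h(31,24)=(31*31+24)%997=985 h(58,36)=(58*31+36)%997=837 -> [371, 985, 837]
  L2: h(371,985)=(371*31+985)%997=522 h(837,837)=(837*31+837)%997=862 -> [522, 862]
  L3: h(522,862)=(522*31+862)%997=95 -> [95]
  root=95
After append 44 (leaves=[75, 40, 31, 24, 58, 36, 44]):
  L0: [75, 40, 31, 24, 58, 36, 44]
  L1: h(75,40)=(75*31+40)%997=371 h(31,24)=(31*31+24)%997=985 h(58,36)=(58*31+36)%997=837 h(44,44)=(44*31+44)%997=411 -> [371, 985, 837, 411]
  L2: h(371,985)=(371*31+985)%997=522 h(837,411)=(837*31+411)%997=436 -> [522, 436]
  L3: h(522,436)=(522*31+436)%997=666 -> [666]
  root=666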